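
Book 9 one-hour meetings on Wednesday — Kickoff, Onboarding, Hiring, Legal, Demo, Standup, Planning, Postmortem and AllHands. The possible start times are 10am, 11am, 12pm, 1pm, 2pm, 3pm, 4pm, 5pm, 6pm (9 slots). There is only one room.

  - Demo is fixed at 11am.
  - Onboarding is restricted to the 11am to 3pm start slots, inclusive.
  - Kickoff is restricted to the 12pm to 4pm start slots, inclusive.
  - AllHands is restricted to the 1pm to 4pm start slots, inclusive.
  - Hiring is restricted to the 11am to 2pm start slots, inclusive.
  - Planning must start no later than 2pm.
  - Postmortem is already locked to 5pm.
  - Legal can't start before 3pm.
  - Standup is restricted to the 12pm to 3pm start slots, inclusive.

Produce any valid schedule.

AllHands=2pm, Standup=1pm, Onboarding=3pm, Demo=11am, Kickoff=4pm, Planning=10am, Hiring=12pm, Legal=6pm, Postmortem=5pm

Checking: Standup=1pm in [12pm,3pm]; AllHands=2pm in [1pm,4pm]; Kickoff=4pm in [12pm,4pm]; Demo=11am in [11am,11am]; Planning=10am in [10am,2pm]; Legal=6pm in [3pm,6pm]; Postmortem=5pm in [5pm,5pm]; Hiring=12pm in [11am,2pm]; Onboarding=3pm in [11am,3pm]; max 1 per slot (cap 1).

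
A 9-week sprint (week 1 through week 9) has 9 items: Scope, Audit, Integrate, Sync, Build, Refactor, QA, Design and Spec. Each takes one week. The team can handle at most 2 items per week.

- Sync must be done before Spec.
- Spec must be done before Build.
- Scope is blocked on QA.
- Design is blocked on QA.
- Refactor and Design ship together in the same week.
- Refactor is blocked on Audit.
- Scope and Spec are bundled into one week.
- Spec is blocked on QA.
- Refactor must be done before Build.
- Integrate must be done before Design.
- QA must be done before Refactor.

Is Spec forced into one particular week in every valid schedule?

No

Spec can be week 2 (e.g. QA in week 1, Build in week 5, Integrate in week 3, Spec in week 2, Scope in week 2, Refactor in week 4, Design in week 4, Audit in week 3, Sync in week 1) or week 3 (e.g. QA -> week 1, Design -> week 4, Integrate -> week 2, Scope -> week 3, Sync -> week 2, Build -> week 5, Audit -> week 1, Refactor -> week 4, Spec -> week 3).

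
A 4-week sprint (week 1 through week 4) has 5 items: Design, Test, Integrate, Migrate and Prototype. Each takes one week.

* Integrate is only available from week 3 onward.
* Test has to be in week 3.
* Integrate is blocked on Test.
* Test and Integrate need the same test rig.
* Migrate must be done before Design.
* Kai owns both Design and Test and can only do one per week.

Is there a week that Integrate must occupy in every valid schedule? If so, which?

week 4

Integrate's window is week 3–week 4.
Test is fixed at week 3, and Integrate can't share a week with Test.
So Integrate must be week 4.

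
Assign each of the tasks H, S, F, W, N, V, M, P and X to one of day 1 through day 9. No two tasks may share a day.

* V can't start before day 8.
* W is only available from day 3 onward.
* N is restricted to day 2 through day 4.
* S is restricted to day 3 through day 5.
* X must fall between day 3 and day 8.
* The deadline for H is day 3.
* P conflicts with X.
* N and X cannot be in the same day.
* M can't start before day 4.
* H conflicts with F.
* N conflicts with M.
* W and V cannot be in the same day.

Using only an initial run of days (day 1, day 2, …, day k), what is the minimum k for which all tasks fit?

9

With at most 1 per day and 9 tasks, at least 9 days are needed.
V can't be placed before day 8, so the schedule must run through at least day 8.
9 works (last occupied day: day 9): for example N -> day 2, F -> day 7, P -> day 9, W -> day 6, X -> day 5, M -> day 4, H -> day 1, V -> day 8, S -> day 3.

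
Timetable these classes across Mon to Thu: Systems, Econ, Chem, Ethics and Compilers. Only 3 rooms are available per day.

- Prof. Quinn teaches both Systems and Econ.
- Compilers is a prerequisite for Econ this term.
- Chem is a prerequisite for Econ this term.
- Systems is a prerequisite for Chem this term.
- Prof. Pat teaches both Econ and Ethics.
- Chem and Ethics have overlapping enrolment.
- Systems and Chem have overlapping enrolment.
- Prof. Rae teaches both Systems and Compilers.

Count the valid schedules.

Splitting on Systems: it can be Mon (10), Tue (4). Listing each branch's schedules as (Econ, Chem, Ethics, Compilers):
Systems=Mon: (Wed,Tue,Mon,Tue) (Wed,Tue,Thu,Tue) (Thu,Tue,Mon,Tue) (Thu,Tue,Mon,Wed) (Thu,Tue,Wed,Tue) (Thu,Tue,Wed,Wed) (Thu,Wed,Mon,Tue) (Thu,Wed,Mon,Wed) (Thu,Wed,Tue,Tue) (Thu,Wed,Tue,Wed) — 10.
Systems=Tue: (Thu,Wed,Mon,Mon) (Thu,Wed,Mon,Wed) (Thu,Wed,Tue,Mon) (Thu,Wed,Tue,Wed) — 4.
Summing: 10 + 4 = 14.

14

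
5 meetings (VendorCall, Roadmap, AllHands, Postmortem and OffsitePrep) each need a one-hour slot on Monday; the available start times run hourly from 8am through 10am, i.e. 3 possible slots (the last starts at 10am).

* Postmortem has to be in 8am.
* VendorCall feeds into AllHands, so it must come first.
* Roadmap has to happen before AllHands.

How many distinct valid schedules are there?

15

Splitting on VendorCall: it can be 8am (9), 9am (6). Listing each branch's schedules as (Roadmap, AllHands, Postmortem, OffsitePrep):
VendorCall=8am: (8am,9am,8am,8am) (8am,9am,8am,9am) (8am,9am,8am,10am) (8am,10am,8am,8am) (8am,10am,8am,9am) (8am,10am,8am,10am) (9am,10am,8am,8am) (9am,10am,8am,9am) (9am,10am,8am,10am) — 9.
VendorCall=9am: (8am,10am,8am,8am) (8am,10am,8am,9am) (8am,10am,8am,10am) (9am,10am,8am,8am) (9am,10am,8am,9am) (9am,10am,8am,10am) — 6.
Summing: 9 + 6 = 15.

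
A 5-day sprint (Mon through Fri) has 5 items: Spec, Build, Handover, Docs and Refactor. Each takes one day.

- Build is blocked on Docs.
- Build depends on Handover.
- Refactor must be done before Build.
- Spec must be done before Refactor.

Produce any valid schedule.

Refactor=Tue; Handover=Mon; Spec=Mon; Docs=Mon; Build=Wed

Checking: Spec(Mon) before Refactor(Tue); Handover(Mon) before Build(Wed); Docs(Mon) before Build(Wed); Refactor(Tue) before Build(Wed).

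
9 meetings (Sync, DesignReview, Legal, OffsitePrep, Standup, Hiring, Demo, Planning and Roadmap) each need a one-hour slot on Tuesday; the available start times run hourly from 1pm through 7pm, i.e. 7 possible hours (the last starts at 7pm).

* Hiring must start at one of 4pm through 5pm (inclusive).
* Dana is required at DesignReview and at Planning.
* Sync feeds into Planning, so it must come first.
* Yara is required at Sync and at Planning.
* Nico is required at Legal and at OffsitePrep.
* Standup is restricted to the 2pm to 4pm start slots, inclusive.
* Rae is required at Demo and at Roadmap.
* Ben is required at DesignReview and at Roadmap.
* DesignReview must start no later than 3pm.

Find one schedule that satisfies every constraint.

Hiring -> 4pm, DesignReview -> 1pm, Legal -> 1pm, Roadmap -> 2pm, Sync -> 1pm, Demo -> 1pm, OffsitePrep -> 2pm, Planning -> 2pm, Standup -> 2pm

Checking: Sync(1pm) before Planning(2pm); Sync(1pm) != Planning(2pm); Demo(1pm) != Roadmap(2pm); DesignReview(1pm) != Roadmap(2pm); Legal(1pm) != OffsitePrep(2pm); DesignReview(1pm) != Planning(2pm); DesignReview=1pm in [1pm,3pm]; Standup=2pm in [2pm,4pm]; Hiring=4pm in [4pm,5pm].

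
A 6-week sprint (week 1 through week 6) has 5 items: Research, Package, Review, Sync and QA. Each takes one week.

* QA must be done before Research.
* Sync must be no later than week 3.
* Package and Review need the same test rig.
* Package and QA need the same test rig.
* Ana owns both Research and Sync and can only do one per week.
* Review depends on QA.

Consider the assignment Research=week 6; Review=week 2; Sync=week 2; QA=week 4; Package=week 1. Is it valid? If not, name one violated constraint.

Sync must be no later than week 3 — holds.
QA must be done before Research — holds.
Review depends on QA — violated.
Package and Review need the same test rig — holds.
Package and QA need the same test rig — holds.
Ana owns both Research and Sync and can only do one per week — holds.

No. Review depends on QA is not satisfied.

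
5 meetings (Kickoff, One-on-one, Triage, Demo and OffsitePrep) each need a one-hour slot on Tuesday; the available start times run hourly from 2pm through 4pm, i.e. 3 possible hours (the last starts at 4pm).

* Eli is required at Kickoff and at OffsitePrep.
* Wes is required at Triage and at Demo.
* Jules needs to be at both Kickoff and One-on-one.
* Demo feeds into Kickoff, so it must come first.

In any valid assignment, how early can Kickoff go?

3pm

Precedence pushes Kickoff to at least 3pm.
Kickoff at 3pm is achievable: OffsitePrep in 2pm, One-on-one in 2pm, Kickoff in 3pm, Triage in 3pm, Demo in 2pm.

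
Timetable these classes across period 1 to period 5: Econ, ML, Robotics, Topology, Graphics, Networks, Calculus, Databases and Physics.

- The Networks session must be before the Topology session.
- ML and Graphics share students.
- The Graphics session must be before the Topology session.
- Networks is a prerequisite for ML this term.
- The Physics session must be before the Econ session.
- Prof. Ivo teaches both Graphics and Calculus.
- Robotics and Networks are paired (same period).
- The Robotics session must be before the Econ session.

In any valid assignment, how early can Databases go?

Databases at period 1 is achievable: Physics=period 1; Calculus=period 2; ML=period 2; Robotics=period 1; Graphics=period 1; Networks=period 1; Econ=period 2; Databases=period 1; Topology=period 2.

period 1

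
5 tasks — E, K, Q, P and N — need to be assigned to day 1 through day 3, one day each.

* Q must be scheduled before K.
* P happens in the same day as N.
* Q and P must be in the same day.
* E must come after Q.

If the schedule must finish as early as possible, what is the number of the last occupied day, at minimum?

The precedence chain requires at least 2 distinct days.
2 works (last occupied day: day 2): for example E=day 2; K=day 2; P=day 1; N=day 1; Q=day 1.

day 2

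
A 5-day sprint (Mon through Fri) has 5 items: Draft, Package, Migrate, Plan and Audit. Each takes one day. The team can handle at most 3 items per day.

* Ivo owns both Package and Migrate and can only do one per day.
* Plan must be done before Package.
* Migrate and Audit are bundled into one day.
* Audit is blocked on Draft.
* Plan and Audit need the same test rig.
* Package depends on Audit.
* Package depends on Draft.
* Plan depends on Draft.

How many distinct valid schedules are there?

Splitting on Draft: it can be Mon (8), Tue (2). Listing each branch's schedules as (Package, Migrate, Plan, Audit):
Draft=Mon: (Thu,Tue,Wed,Tue) (Thu,Wed,Tue,Wed) (Fri,Tue,Wed,Tue) (Fri,Tue,Thu,Tue) (Fri,Wed,Tue,Wed) (Fri,Wed,Thu,Wed) (Fri,Thu,Tue,Thu) (Fri,Thu,Wed,Thu) — 8.
Draft=Tue: (Fri,Wed,Thu,Wed) (Fri,Thu,Wed,Thu) — 2.
Summing: 8 + 2 = 10.

10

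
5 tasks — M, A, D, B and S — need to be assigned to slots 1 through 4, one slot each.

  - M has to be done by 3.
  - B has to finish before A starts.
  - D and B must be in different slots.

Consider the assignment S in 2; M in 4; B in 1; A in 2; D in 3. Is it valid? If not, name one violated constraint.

B has to finish before A starts — holds.
D and B must be in different slots — holds.
M has to be done by 3 — violated.

No. M has to be done by 3 is not satisfied.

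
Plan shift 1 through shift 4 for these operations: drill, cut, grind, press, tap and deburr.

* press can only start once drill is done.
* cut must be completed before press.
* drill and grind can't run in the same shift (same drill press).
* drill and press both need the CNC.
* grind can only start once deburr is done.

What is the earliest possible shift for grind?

Precedence pushes grind to at least shift 2.
grind at shift 2 is achievable: tap=shift 1; press=shift 2; cut=shift 1; deburr=shift 1; grind=shift 2; drill=shift 1.

shift 2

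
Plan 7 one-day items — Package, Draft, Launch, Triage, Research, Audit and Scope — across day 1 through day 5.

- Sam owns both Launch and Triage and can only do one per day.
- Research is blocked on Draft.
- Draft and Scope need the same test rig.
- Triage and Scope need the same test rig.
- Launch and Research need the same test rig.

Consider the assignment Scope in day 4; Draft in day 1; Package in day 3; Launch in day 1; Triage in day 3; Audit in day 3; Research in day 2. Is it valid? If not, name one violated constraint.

Yes

Draft and Scope need the same test rig — holds.
Triage and Scope need the same test rig — holds.
Sam owns both Launch and Triage and can only do one per day — holds.
Research is blocked on Draft — holds.
Launch and Research need the same test rig — holds.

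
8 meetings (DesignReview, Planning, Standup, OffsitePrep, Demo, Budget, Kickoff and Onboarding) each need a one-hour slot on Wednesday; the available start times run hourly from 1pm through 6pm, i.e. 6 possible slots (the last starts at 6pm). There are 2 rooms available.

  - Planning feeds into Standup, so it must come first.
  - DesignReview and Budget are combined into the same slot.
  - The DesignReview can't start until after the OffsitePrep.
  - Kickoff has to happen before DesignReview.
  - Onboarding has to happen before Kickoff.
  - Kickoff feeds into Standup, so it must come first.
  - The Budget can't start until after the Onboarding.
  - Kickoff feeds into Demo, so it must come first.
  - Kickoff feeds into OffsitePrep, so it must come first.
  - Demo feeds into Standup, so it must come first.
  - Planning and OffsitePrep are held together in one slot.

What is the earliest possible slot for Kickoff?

Precedence pushes Kickoff to at least 2pm; downstream work caps Kickoff at 4pm.
Kickoff at 2pm is achievable: Planning in 3pm, OffsitePrep in 3pm, Standup in 5pm, Budget in 6pm, Demo in 4pm, DesignReview in 6pm, Kickoff in 2pm, Onboarding in 1pm.

2pm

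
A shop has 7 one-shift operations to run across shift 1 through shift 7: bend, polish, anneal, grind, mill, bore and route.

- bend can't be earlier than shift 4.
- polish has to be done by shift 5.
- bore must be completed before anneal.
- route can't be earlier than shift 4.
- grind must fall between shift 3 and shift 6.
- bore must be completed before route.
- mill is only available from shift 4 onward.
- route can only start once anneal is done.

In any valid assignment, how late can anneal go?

shift 6

Precedence pushes anneal to at least shift 2; downstream work caps anneal at shift 6.
anneal at shift 6 is achievable: polish in shift 1, bore in shift 1, bend in shift 4, anneal in shift 6, grind in shift 3, mill in shift 4, route in shift 7.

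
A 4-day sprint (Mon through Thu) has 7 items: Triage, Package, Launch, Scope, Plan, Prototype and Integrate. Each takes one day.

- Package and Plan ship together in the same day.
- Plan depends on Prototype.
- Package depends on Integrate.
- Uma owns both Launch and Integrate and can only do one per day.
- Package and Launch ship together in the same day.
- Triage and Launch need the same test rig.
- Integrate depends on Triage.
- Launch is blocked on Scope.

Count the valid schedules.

Splitting on Triage: it can be Mon (22), Tue (9). Listing each branch's schedules as (Package, Launch, Scope, Plan, Prototype, Integrate):
Triage=Mon: (Wed,Wed,Mon,Wed,Mon,Tue) (Wed,Wed,Mon,Wed,Tue,Tue) (Wed,Wed,Tue,Wed,Mon,Tue) (Wed,Wed,Tue,Wed,Tue,Tue) (Thu,Thu,Mon,Thu,Mon,Tue) (Thu,Thu,Mon,Thu,Mon,Wed) (Thu,Thu,Mon,Thu,Tue,Tue) (Thu,Thu,Mon,Thu,Tue,Wed) (Thu,Thu,Mon,Thu,Wed,Tue) (Thu,Thu,Mon,Thu,Wed,Wed) (Thu,Thu,Tue,Thu,Mon,Tue) (Thu,Thu,Tue,Thu,Mon,Wed) (Thu,Thu,Tue,Thu,Tue,Tue) (Thu,Thu,Tue,Thu,Tue,Wed) (Thu,Thu,Tue,Thu,Wed,Tue) (Thu,Thu,Tue,Thu,Wed,Wed) (Thu,Thu,Wed,Thu,Mon,Tue) (Thu,Thu,Wed,Thu,Mon,Wed) (Thu,Thu,Wed,Thu,Tue,Tue) (Thu,Thu,Wed,Thu,Tue,Wed) (Thu,Thu,Wed,Thu,Wed,Tue) (Thu,Thu,Wed,Thu,Wed,Wed) — 22.
Triage=Tue: (Thu,Thu,Mon,Thu,Mon,Wed) (Thu,Thu,Mon,Thu,Tue,Wed) (Thu,Thu,Mon,Thu,Wed,Wed) (Thu,Thu,Tue,Thu,Mon,Wed) (Thu,Thu,Tue,Thu,Tue,Wed) (Thu,Thu,Tue,Thu,Wed,Wed) (Thu,Thu,Wed,Thu,Mon,Wed) (Thu,Thu,Wed,Thu,Tue,Wed) (Thu,Thu,Wed,Thu,Wed,Wed) — 9.
Summing: 22 + 9 = 31.

31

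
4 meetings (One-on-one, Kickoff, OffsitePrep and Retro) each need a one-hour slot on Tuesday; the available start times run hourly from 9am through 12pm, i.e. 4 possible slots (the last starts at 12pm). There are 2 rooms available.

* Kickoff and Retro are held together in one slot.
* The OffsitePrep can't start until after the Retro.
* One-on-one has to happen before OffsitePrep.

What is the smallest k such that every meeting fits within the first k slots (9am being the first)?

3

The precedence chain requires at least 2 distinct slots.
With at most 2 per slot and 4 meetings, at least 2 slots are needed.
Could 2 slots be enough, i.e. nothing placed later than 10am? No: OffsitePrep must come after One-on-one (at 9am or later) → {10am}; One-on-one must come before OffsitePrep (at 10am or earlier) → {9am}; Retro must come before OffsitePrep (at 10am or earlier) → {9am}; Kickoff must be in the same slot as Retro (in {9am}) → {9am}; that puts One-on-one, Kickoff and Retro all in 9am — more than 2 per slot.
So 2 slots is not enough.
3 works (last occupied slot: 11am): for example Retro -> 10am, OffsitePrep -> 11am, One-on-one -> 9am, Kickoff -> 10am.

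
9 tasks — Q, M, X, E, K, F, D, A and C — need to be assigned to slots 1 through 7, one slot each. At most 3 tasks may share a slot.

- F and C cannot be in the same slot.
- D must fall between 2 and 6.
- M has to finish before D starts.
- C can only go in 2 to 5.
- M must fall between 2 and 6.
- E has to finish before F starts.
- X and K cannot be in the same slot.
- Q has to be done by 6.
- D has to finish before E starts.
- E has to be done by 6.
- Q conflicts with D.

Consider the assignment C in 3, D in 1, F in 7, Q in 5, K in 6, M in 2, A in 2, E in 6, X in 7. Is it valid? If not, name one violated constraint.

No — it violates: D must fall between 2 and 6

Q has to be done by 6 — holds.
M must fall between 2 and 6 — holds.
D has to finish before E starts — holds.
F and C cannot be in the same slot — holds.
Q conflicts with D — holds.
C can only go in 2 to 5 — holds.
At most 3 tasks may share a slot — holds.
M has to finish before D starts — violated.
E has to be done by 6 — holds.
X and K cannot be in the same slot — holds.
D must fall between 2 and 6 — violated.
E has to finish before F starts — holds.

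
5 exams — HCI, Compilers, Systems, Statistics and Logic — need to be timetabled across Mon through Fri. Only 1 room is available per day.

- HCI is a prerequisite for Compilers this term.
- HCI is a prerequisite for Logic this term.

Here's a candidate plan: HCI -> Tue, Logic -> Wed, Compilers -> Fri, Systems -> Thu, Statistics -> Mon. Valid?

HCI is a prerequisite for Logic this term — holds.
HCI is a prerequisite for Compilers this term — holds.
Only 1 room is available per day — holds.

Yes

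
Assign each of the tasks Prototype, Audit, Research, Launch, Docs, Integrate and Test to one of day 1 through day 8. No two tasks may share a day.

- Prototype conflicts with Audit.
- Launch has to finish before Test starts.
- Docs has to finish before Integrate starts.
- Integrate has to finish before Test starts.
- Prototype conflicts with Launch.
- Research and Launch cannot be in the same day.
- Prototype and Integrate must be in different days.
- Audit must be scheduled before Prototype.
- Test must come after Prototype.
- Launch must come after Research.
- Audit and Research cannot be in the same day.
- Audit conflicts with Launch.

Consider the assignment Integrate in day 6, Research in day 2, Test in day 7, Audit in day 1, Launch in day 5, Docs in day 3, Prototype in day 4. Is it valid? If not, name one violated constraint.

Integrate has to finish before Test starts — holds.
No two tasks may share a day — holds.
Launch has to finish before Test starts — holds.
Docs has to finish before Integrate starts — holds.
Launch must come after Research — holds.
Audit and Research cannot be in the same day — holds.
Test must come after Prototype — holds.
Audit must be scheduled before Prototype — holds.
Research and Launch cannot be in the same day — holds.
Audit conflicts with Launch — holds.
Prototype and Integrate must be in different days — holds.
Prototype conflicts with Launch — holds.
Prototype conflicts with Audit — holds.

Valid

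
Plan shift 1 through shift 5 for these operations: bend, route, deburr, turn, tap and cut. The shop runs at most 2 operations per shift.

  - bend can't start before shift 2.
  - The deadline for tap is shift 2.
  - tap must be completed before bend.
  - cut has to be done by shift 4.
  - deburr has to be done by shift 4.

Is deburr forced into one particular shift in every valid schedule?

No

deburr can be shift 1 (e.g. cut=shift 2; route=shift 3; deburr=shift 1; tap=shift 1; bend=shift 2; turn=shift 3) or shift 2 (e.g. cut -> shift 1, turn -> shift 3, bend -> shift 2, deburr -> shift 2, tap -> shift 1, route -> shift 3).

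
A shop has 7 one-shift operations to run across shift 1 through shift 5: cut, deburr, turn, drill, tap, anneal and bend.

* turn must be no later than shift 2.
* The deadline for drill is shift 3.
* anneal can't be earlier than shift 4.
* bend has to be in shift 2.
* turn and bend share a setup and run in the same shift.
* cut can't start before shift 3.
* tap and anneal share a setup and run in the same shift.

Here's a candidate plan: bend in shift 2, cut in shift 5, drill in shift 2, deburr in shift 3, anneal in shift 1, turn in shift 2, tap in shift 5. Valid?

No — it violates: tap and anneal share a setup and run in the same shift

anneal can't be earlier than shift 4 — violated.
bend has to be in shift 2 — holds.
turn and bend share a setup and run in the same shift — holds.
cut can't start before shift 3 — holds.
tap and anneal share a setup and run in the same shift — violated.
turn must be no later than shift 2 — holds.
The deadline for drill is shift 3 — holds.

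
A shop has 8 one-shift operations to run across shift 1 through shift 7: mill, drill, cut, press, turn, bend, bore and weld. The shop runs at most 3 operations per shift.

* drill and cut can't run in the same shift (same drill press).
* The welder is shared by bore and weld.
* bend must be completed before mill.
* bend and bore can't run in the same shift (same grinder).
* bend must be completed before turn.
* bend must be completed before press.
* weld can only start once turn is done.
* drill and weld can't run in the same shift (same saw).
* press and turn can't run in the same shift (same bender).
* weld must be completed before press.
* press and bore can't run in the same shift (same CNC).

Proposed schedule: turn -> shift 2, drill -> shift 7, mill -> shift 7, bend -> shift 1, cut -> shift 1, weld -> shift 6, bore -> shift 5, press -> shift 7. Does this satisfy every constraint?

bend must be completed before press — holds.
drill and cut can't run in the same shift (same drill press) — holds.
weld must be completed before press — holds.
weld can only start once turn is done — holds.
The welder is shared by bore and weld — holds.
The shop runs at most 3 operations per shift — holds.
press and turn can't run in the same shift (same bender) — holds.
bend must be completed before turn — holds.
bend must be completed before mill — holds.
drill and weld can't run in the same shift (same saw) — holds.
bend and bore can't run in the same shift (same grinder) — holds.
press and bore can't run in the same shift (same CNC) — holds.

Yes, all constraints hold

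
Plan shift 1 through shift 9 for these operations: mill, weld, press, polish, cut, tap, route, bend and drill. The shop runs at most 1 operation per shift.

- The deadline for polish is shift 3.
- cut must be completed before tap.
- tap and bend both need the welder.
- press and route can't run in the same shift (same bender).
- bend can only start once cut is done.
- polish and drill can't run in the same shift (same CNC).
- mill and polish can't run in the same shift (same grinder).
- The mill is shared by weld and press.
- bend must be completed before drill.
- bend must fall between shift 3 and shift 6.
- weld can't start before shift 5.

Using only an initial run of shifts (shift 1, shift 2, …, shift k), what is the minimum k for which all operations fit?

The precedence chain requires at least 3 distinct shifts.
With at most 1 per shift and 9 operations, at least 9 shifts are needed.
weld can't be placed before shift 5, so the schedule must run through at least shift 5.
9 works (last occupied shift: shift 9): for example route -> shift 9, cut -> shift 2, drill -> shift 6, polish -> shift 1, weld -> shift 5, press -> shift 8, tap -> shift 4, mill -> shift 7, bend -> shift 3.

9 shifts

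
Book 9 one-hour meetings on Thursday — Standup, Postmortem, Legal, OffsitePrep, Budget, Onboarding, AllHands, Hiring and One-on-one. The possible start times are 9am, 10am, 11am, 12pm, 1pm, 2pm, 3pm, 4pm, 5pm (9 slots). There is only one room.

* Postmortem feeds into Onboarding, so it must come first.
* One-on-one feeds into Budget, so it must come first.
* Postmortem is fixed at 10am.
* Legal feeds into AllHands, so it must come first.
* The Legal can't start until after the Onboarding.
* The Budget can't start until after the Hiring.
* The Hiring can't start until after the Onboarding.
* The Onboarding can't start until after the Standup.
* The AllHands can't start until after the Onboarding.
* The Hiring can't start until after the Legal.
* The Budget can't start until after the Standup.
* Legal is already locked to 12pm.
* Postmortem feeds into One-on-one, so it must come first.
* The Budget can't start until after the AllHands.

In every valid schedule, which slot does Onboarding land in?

11am

Postmortem is fixed at 10am and must come before Onboarding, so Onboarding is at least 11am.
Legal is fixed at 12pm and must come after Onboarding, so Onboarding is at most 11am.
So Onboarding must be 11am.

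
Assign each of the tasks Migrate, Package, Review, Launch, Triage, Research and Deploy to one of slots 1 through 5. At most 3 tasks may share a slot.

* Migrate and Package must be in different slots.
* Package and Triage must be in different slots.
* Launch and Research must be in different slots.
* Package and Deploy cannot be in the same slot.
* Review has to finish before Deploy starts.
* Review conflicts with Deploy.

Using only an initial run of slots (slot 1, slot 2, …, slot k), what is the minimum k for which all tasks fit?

3

The precedence chain requires at least 2 distinct slots.
With at most 3 per slot and 7 tasks, at least 3 slots are needed.
3 works (last occupied slot: 3): for example Launch -> 1, Migrate -> 1, Deploy -> 2, Triage -> 2, Research -> 2, Package -> 3, Review -> 1.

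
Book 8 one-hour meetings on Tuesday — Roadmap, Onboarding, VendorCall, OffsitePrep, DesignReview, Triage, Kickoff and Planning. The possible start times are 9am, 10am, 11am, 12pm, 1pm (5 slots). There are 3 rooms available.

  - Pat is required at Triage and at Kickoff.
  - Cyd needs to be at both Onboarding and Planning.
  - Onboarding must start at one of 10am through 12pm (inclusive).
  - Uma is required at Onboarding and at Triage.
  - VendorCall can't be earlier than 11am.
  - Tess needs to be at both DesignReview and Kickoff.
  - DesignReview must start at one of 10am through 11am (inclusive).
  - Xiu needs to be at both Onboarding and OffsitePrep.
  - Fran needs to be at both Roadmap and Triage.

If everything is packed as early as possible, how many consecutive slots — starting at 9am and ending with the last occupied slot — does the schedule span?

3

With at most 3 per slot and 8 meetings, at least 3 slots are needed.
VendorCall can't be placed before 11am — that is slot 3 counting from 9am — so the schedule must run through at least 3 slots.
3 works (last occupied slot: 11am): for example Kickoff -> 9am, Planning -> 11am, Onboarding -> 10am, Roadmap -> 9am, VendorCall -> 11am, Triage -> 11am, OffsitePrep -> 9am, DesignReview -> 10am.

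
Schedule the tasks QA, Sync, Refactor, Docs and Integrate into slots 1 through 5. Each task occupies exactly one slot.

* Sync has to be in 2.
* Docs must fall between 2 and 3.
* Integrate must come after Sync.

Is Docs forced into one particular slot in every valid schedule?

No

Docs can be 2 (e.g. Integrate in 3; Refactor in 1; Sync in 2; Docs in 2; QA in 1) or 3 (e.g. Integrate=3, Refactor=1, Docs=3, QA=1, Sync=2).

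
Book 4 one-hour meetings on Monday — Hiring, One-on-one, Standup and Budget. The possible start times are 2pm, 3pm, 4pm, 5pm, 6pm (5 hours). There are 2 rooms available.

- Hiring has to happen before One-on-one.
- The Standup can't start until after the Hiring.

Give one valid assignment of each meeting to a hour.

Standup=3pm; Hiring=2pm; Budget=2pm; One-on-one=3pm

Checking: Hiring(2pm) before One-on-one(3pm); Hiring(2pm) before Standup(3pm); max 2 per hour (cap 2).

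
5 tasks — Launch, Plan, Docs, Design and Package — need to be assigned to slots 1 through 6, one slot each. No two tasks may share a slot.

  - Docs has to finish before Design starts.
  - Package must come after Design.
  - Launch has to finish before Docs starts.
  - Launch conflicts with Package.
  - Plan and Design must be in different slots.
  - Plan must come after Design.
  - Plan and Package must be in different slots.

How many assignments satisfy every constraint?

Splitting on Launch: it can be 1 (10), 2 (2). Listing each branch's schedules as (Plan, Docs, Design, Package):
Launch=1: (4,2,3,5) (4,2,3,6) (5,2,3,4) (5,2,3,6) (5,2,4,6) (5,3,4,6) (6,2,3,4) (6,2,3,5) (6,2,4,5) (6,3,4,5) — 10.
Launch=2: (5,3,4,6) (6,3,4,5) — 2.
Summing: 10 + 2 = 12.

12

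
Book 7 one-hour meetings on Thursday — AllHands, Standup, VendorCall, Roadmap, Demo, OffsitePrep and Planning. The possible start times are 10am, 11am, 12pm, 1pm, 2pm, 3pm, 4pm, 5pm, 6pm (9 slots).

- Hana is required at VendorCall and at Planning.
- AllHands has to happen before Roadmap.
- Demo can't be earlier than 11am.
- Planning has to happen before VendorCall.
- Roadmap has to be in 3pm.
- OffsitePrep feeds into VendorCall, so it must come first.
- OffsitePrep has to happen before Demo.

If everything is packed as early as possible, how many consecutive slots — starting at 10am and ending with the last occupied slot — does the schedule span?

6 slots

The precedence chain requires at least 2 distinct slots.
Roadmap can't be placed before 3pm — that is slot 6 counting from 10am — so the schedule must run through at least 6 slots.
6 works (last occupied slot: 3pm): for example VendorCall in 11am; Demo in 11am; Standup in 10am; Roadmap in 3pm; OffsitePrep in 10am; AllHands in 10am; Planning in 10am.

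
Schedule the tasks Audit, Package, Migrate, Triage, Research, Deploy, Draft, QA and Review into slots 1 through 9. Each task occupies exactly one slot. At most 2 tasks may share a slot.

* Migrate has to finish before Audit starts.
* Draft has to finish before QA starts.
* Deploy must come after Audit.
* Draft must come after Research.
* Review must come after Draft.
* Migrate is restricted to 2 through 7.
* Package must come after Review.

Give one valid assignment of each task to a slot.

Review=3, Research=1, Deploy=4, Package=4, QA=5, Audit=3, Triage=1, Migrate=2, Draft=2

Checking: Review(3) before Package(4); Draft(2) before QA(5); Draft(2) before Review(3); Audit(3) before Deploy(4); Migrate(2) before Audit(3); Research(1) before Draft(2); Migrate=2 in [2,7]; max 2 per slot (cap 2).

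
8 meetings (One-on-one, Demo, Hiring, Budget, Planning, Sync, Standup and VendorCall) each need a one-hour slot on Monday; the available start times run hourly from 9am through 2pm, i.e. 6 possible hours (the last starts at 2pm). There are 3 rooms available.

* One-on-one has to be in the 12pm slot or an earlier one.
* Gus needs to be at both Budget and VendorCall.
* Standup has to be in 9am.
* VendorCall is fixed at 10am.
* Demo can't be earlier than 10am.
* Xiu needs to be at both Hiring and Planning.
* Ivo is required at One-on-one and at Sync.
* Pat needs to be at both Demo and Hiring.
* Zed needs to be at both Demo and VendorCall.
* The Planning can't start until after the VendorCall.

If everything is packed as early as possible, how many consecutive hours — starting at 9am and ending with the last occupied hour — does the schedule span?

The precedence chain requires at least 2 distinct hours.
With at most 3 per hour and 8 meetings, at least 3 hours are needed.
Propagating the time windows through the other constraints, Planning can't land before 11am — that is hour 3 counting from 9am — so the schedule must run through at least 3 hours.
3 works (last occupied hour: 11am): for example Planning in 11am; Budget in 11am; Demo in 11am; Hiring in 9am; Sync in 10am; VendorCall in 10am; Standup in 9am; One-on-one in 9am.

3 hours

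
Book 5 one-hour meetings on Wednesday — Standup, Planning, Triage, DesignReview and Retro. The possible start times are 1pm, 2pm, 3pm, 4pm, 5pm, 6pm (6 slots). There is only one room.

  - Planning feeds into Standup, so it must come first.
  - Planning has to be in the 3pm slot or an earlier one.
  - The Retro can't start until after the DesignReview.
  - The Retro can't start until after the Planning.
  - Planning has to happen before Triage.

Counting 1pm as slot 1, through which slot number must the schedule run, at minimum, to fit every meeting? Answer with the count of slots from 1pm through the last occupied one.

5

The precedence chain requires at least 2 distinct slots.
With at most 1 per slot and 5 meetings, at least 5 slots are needed.
5 works (last occupied slot: 5pm): for example DesignReview=2pm, Retro=3pm, Planning=1pm, Standup=4pm, Triage=5pm.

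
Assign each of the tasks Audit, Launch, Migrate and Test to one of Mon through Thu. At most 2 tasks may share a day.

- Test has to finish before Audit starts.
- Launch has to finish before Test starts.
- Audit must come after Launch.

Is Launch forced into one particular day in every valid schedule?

No

Launch can be Mon (e.g. Audit=Wed, Launch=Mon, Migrate=Mon, Test=Tue) or Tue (e.g. Launch=Tue, Audit=Thu, Test=Wed, Migrate=Mon).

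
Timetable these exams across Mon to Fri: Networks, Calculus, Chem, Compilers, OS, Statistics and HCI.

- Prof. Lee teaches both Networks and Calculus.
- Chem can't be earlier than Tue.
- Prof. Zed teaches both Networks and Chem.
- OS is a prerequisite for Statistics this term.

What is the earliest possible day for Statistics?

Precedence pushes Statistics to at least Tue.
Statistics at Tue is achievable: Compilers -> Mon, Chem -> Tue, Statistics -> Tue, Networks -> Mon, HCI -> Mon, Calculus -> Tue, OS -> Mon.

Tue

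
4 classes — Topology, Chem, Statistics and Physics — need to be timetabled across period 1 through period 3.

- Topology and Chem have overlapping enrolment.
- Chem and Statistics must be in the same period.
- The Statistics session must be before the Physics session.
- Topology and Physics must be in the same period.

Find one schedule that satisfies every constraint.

Statistics in period 1; Physics in period 2; Topology in period 2; Chem in period 1

Checking: Statistics(period 1) before Physics(period 2); Topology(period 2) != Chem(period 1); Topology = Physics = period 2; Chem = Statistics = period 1.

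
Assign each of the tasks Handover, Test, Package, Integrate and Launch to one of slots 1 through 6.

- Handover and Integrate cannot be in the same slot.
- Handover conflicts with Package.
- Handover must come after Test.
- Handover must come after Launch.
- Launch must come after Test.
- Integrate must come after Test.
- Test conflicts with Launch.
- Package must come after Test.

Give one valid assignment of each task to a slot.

Test in 1, Launch in 2, Handover in 3, Package in 2, Integrate in 2

Checking: Test(1) before Package(2); Test(1) before Handover(3); Test(1) before Launch(2); Launch(2) before Handover(3); Test(1) before Integrate(2); Test(1) != Launch(2); Handover(3) != Integrate(2); Handover(3) != Package(2).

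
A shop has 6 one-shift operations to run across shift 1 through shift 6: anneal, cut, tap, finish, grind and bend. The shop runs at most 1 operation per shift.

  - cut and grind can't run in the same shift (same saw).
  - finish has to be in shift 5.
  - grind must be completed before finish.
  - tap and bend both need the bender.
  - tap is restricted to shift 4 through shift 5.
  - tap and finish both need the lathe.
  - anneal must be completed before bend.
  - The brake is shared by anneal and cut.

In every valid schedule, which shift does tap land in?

shift 4

tap's window is shift 4–shift 5.
finish is fixed at shift 5, and tap can't share a shift with finish.
So tap must be shift 4.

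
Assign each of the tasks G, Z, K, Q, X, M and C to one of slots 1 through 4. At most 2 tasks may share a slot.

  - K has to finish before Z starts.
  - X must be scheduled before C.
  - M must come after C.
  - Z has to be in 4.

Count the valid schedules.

54

Splitting on G: it can be 1 (16), 2 (16), 3 (16), 4 (6). Listing each branch's schedules as (Z, K, Q, X, M, C):
G=1: (4,1,2,2,4,3) (4,1,3,2,4,3) (4,2,1,2,4,3) (4,2,2,1,4,3) (4,2,3,1,3,2) (4,2,3,1,4,2) (4,2,3,1,4,3) (4,2,3,2,4,3) (4,2,4,1,3,2) (4,3,1,2,4,3) (4,3,2,1,3,2) (4,3,2,1,4,2) (4,3,2,1,4,3) (4,3,2,2,4,3) (4,3,3,1,4,2) (4,3,4,1,3,2) — 16.
G=2: (4,1,1,2,4,3) (4,1,2,1,4,3) (4,1,3,1,3,2) (4,1,3,1,4,2) (4,1,3,1,4,3) (4,1,3,2,4,3) (4,1,4,1,3,2) (4,2,1,1,4,3) (4,2,3,1,4,3) (4,3,1,1,3,2) (4,3,1,1,4,2) (4,3,1,1,4,3) (4,3,1,2,4,3) (4,3,2,1,4,3) (4,3,3,1,4,2) (4,3,4,1,3,2) — 16.
G=3: (4,1,1,2,4,3) (4,1,2,1,3,2) (4,1,2,1,4,2) (4,1,2,1,4,3) (4,1,2,2,4,3) (4,1,3,1,4,2) (4,1,4,1,3,2) (4,2,1,1,3,2) (4,2,1,1,4,2) (4,2,1,1,4,3) (4,2,1,2,4,3) (4,2,2,1,4,3) (4,2,3,1,4,2) (4,2,4,1,3,2) (4,3,1,1,4,2) (4,3,2,1,4,2) — 16.
G=4: (4,1,2,1,3,2) (4,1,3,1,3,2) (4,2,1,1,3,2) (4,2,3,1,3,2) (4,3,1,1,3,2) (4,3,2,1,3,2) — 6.
Summing: 16 + 16 + 16 + 6 = 54.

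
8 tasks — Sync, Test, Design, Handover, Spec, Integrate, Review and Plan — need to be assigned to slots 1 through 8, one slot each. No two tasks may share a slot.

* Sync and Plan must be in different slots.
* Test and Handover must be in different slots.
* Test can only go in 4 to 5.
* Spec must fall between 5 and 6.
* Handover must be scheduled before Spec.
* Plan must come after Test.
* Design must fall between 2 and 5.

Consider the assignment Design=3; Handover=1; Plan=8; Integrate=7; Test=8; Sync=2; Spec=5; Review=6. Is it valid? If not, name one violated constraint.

Sync and Plan must be in different slots — holds.
Handover must be scheduled before Spec — holds.
Test and Handover must be in different slots — holds.
Test can only go in 4 to 5 — violated.
Plan must come after Test — violated.
Design must fall between 2 and 5 — holds.
Spec must fall between 5 and 6 — holds.
No two tasks may share a slot — violated.

No. Test can only go in 4 to 5 is not satisfied.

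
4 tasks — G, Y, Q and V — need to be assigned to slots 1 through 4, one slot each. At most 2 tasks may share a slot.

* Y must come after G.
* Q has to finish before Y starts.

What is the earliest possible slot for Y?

2

Precedence pushes Y to at least 2.
Y at 2 is achievable: Q in 1; G in 1; Y in 2; V in 2.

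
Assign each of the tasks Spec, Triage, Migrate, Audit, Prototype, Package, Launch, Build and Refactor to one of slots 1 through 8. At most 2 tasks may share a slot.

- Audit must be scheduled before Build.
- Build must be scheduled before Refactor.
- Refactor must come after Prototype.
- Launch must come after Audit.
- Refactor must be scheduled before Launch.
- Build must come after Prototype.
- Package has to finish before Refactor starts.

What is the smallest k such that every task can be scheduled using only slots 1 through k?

5

The precedence chain requires at least 4 distinct slots.
With at most 2 per slot and 9 tasks, at least 5 slots are needed.
5 works (last occupied slot: 5): for example Prototype=1, Triage=4, Build=2, Audit=1, Migrate=5, Package=2, Refactor=3, Spec=3, Launch=4.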